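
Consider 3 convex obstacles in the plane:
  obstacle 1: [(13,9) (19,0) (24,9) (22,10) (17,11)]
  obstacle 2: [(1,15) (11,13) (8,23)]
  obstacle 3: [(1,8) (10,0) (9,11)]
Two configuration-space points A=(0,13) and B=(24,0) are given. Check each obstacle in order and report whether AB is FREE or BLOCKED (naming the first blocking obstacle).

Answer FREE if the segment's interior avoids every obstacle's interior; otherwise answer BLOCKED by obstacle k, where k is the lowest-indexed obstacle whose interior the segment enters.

Obstacle 1 [(13,9) (19,0) (24,9) (22,10) (17,11)]:
  edge (13,9)–(19,0): crosses AB
  edge (19,0)–(24,9): crosses AB
  edge (24,9)–(22,10): clear
  edge (22,10)–(17,11): clear
  edge (17,11)–(13,9): clear
  → BLOCKED
Obstacle 2 [(1,15) (11,13) (8,23)]:
  edge (1,15)–(11,13): clear
  edge (11,13)–(8,23): clear
  edge (8,23)–(1,15): clear
  midpoint (12,13/2) outside
  → clear
Obstacle 3 [(1,8) (10,0) (9,11)]:
  edge (1,8)–(10,0): clear
  edge (10,0)–(9,11): crosses AB
  edge (9,11)–(1,8): crosses AB
  → BLOCKED

BLOCKED by obstacle 1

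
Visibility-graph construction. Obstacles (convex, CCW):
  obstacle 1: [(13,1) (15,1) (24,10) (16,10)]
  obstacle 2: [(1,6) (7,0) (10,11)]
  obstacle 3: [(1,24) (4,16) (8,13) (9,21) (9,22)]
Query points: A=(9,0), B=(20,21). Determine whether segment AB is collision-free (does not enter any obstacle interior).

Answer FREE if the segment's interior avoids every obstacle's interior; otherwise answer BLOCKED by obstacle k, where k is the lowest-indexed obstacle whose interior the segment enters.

FREE

Obstacle 1 [(13,1) (15,1) (24,10) (16,10)]:
  edge (13,1)–(15,1): clear
  edge (15,1)–(24,10): clear
  edge (24,10)–(16,10): clear
  edge (16,10)–(13,1): clear
  midpoint (29/2,21/2) outside
  → clear
Obstacle 2 [(1,6) (7,0) (10,11)]:
  edge (1,6)–(7,0): clear
  edge (7,0)–(10,11): clear
  edge (10,11)–(1,6): clear
  midpoint (29/2,21/2) outside
  → clear
Obstacle 3 [(1,24) (4,16) (8,13) (9,21) (9,22)]:
  edge (1,24)–(4,16): clear
  edge (4,16)–(8,13): clear
  edge (8,13)–(9,21): clear
  edge (9,21)–(9,22): clear
  edge (9,22)–(1,24): clear
  midpoint (29/2,21/2) outside
  → clear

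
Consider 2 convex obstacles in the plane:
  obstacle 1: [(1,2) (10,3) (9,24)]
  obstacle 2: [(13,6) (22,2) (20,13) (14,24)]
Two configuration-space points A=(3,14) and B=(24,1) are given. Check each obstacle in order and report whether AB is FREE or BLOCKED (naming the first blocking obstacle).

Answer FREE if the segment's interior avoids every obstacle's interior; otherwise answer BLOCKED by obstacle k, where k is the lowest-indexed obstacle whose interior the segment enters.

BLOCKED by obstacle 1

Obstacle 1 [(1,2) (10,3) (9,24)]:
  edge (1,2)–(10,3): clear
  edge (10,3)–(9,24): crosses AB
  edge (9,24)–(1,2): crosses AB
  → BLOCKED
Obstacle 2 [(13,6) (22,2) (20,13) (14,24)]:
  edge (13,6)–(22,2): clear
  edge (22,2)–(20,13): crosses AB
  edge (20,13)–(14,24): clear
  edge (14,24)–(13,6): crosses AB
  → BLOCKED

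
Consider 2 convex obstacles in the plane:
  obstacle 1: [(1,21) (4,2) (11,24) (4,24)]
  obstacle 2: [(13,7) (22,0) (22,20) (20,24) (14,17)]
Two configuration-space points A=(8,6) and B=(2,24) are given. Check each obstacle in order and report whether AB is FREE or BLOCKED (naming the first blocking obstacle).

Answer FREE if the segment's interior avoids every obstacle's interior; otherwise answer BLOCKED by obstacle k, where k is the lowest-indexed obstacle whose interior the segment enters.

BLOCKED by obstacle 1

Obstacle 1 [(1,21) (4,2) (11,24) (4,24)]:
  edge (1,21)–(4,2): clear
  edge (4,2)–(11,24): crosses AB
  edge (11,24)–(4,24): clear
  edge (4,24)–(1,21): crosses AB
  → BLOCKED
Obstacle 2 [(13,7) (22,0) (22,20) (20,24) (14,17)]:
  edge (13,7)–(22,0): clear
  edge (22,0)–(22,20): clear
  edge (22,20)–(20,24): clear
  edge (20,24)–(14,17): clear
  edge (14,17)–(13,7): clear
  midpoint (5,15) outside
  → clear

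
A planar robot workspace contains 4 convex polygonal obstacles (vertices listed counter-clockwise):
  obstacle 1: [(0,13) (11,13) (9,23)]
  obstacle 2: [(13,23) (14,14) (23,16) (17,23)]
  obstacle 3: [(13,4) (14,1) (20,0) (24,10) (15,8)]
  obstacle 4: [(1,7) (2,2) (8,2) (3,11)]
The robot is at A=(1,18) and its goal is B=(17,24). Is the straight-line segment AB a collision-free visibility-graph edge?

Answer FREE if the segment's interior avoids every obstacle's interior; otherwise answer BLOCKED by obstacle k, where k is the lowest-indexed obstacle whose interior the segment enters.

Obstacle 1 [(0,13) (11,13) (9,23)]:
  edge (0,13)–(11,13): clear
  edge (11,13)–(9,23): crosses AB
  edge (9,23)–(0,13): crosses AB
  → BLOCKED
Obstacle 2 [(13,23) (14,14) (23,16) (17,23)]:
  edge (13,23)–(14,14): crosses AB
  edge (14,14)–(23,16): clear
  edge (23,16)–(17,23): clear
  edge (17,23)–(13,23): crosses AB
  → BLOCKED
Obstacle 3 [(13,4) (14,1) (20,0) (24,10) (15,8)]:
  edge (13,4)–(14,1): clear
  edge (14,1)–(20,0): clear
  edge (20,0)–(24,10): clear
  edge (24,10)–(15,8): clear
  edge (15,8)–(13,4): clear
  midpoint (9,21) outside
  → clear
Obstacle 4 [(1,7) (2,2) (8,2) (3,11)]:
  edge (1,7)–(2,2): clear
  edge (2,2)–(8,2): clear
  edge (8,2)–(3,11): clear
  edge (3,11)–(1,7): clear
  midpoint (9,21) outside
  → clear

BLOCKED by obstacle 1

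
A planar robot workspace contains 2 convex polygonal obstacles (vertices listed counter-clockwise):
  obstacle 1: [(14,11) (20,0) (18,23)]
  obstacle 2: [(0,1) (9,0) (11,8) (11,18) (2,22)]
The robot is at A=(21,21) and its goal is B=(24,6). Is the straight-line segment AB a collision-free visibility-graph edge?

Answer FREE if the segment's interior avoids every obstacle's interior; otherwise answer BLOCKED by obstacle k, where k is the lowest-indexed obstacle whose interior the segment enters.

FREE

Obstacle 1 [(14,11) (20,0) (18,23)]:
  edge (14,11)–(20,0): clear
  edge (20,0)–(18,23): clear
  edge (18,23)–(14,11): clear
  midpoint (45/2,27/2) outside
  → clear
Obstacle 2 [(0,1) (9,0) (11,8) (11,18) (2,22)]:
  edge (0,1)–(9,0): clear
  edge (9,0)–(11,8): clear
  edge (11,8)–(11,18): clear
  edge (11,18)–(2,22): clear
  edge (2,22)–(0,1): clear
  midpoint (45/2,27/2) outside
  → clear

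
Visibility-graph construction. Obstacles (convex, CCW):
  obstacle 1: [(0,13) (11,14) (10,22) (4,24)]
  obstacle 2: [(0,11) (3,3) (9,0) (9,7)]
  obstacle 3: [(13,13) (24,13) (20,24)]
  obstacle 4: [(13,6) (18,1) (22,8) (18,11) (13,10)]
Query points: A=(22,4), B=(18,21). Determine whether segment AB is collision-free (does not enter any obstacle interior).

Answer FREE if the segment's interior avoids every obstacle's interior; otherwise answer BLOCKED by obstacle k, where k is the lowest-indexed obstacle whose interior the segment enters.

Obstacle 1 [(0,13) (11,14) (10,22) (4,24)]:
  edge (0,13)–(11,14): clear
  edge (11,14)–(10,22): clear
  edge (10,22)–(4,24): clear
  edge (4,24)–(0,13): clear
  midpoint (20,25/2) outside
  → clear
Obstacle 2 [(0,11) (3,3) (9,0) (9,7)]:
  edge (0,11)–(3,3): clear
  edge (3,3)–(9,0): clear
  edge (9,0)–(9,7): clear
  edge (9,7)–(0,11): clear
  midpoint (20,25/2) outside
  → clear
Obstacle 3 [(13,13) (24,13) (20,24)]:
  edge (13,13)–(24,13): crosses AB
  edge (24,13)–(20,24): clear
  edge (20,24)–(13,13): crosses AB
  → BLOCKED
Obstacle 4 [(13,6) (18,1) (22,8) (18,11) (13,10)]:
  edge (13,6)–(18,1): clear
  edge (18,1)–(22,8): crosses AB
  edge (22,8)–(18,11): crosses AB
  edge (18,11)–(13,10): clear
  edge (13,10)–(13,6): clear
  → BLOCKED

BLOCKED by obstacle 3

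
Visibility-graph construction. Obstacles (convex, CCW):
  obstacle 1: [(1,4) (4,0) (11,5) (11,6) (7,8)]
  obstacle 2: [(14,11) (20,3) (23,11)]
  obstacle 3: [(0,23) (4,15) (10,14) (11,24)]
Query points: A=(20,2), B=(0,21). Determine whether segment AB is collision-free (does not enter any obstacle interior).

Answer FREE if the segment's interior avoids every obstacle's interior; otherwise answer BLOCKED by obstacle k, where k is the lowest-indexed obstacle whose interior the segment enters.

BLOCKED by obstacle 3

Obstacle 1 [(1,4) (4,0) (11,5) (11,6) (7,8)]:
  edge (1,4)–(4,0): clear
  edge (4,0)–(11,5): clear
  edge (11,5)–(11,6): clear
  edge (11,6)–(7,8): clear
  edge (7,8)–(1,4): clear
  midpoint (10,23/2) outside
  → clear
Obstacle 2 [(14,11) (20,3) (23,11)]:
  edge (14,11)–(20,3): clear
  edge (20,3)–(23,11): clear
  edge (23,11)–(14,11): clear
  midpoint (10,23/2) outside
  → clear
Obstacle 3 [(0,23) (4,15) (10,14) (11,24)]:
  edge (0,23)–(4,15): crosses AB
  edge (4,15)–(10,14): crosses AB
  edge (10,14)–(11,24): clear
  edge (11,24)–(0,23): clear
  → BLOCKED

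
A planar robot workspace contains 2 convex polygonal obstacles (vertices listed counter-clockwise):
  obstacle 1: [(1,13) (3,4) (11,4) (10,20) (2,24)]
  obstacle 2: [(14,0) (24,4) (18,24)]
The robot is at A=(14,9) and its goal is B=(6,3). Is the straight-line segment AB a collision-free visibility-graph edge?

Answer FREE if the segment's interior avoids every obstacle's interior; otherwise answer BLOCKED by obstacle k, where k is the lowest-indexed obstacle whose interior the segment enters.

Obstacle 1 [(1,13) (3,4) (11,4) (10,20) (2,24)]:
  edge (1,13)–(3,4): clear
  edge (3,4)–(11,4): crosses AB
  edge (11,4)–(10,20): crosses AB
  edge (10,20)–(2,24): clear
  edge (2,24)–(1,13): clear
  → BLOCKED
Obstacle 2 [(14,0) (24,4) (18,24)]:
  edge (14,0)–(24,4): clear
  edge (24,4)–(18,24): clear
  edge (18,24)–(14,0): clear
  midpoint (10,6) outside
  → clear

BLOCKED by obstacle 1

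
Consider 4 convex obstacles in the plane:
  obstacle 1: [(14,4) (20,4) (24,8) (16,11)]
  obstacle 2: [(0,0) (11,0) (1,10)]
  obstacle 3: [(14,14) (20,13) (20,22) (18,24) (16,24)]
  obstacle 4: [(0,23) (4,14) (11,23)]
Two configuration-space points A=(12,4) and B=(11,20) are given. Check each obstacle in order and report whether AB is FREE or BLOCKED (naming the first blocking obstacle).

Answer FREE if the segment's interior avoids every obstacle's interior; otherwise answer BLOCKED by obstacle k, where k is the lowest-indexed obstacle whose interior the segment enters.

Obstacle 1 [(14,4) (20,4) (24,8) (16,11)]:
  edge (14,4)–(20,4): clear
  edge (20,4)–(24,8): clear
  edge (24,8)–(16,11): clear
  edge (16,11)–(14,4): clear
  midpoint (23/2,12) outside
  → clear
Obstacle 2 [(0,0) (11,0) (1,10)]:
  edge (0,0)–(11,0): clear
  edge (11,0)–(1,10): clear
  edge (1,10)–(0,0): clear
  midpoint (23/2,12) outside
  → clear
Obstacle 3 [(14,14) (20,13) (20,22) (18,24) (16,24)]:
  edge (14,14)–(20,13): clear
  edge (20,13)–(20,22): clear
  edge (20,22)–(18,24): clear
  edge (18,24)–(16,24): clear
  edge (16,24)–(14,14): clear
  midpoint (23/2,12) outside
  → clear
Obstacle 4 [(0,23) (4,14) (11,23)]:
  edge (0,23)–(4,14): clear
  edge (4,14)–(11,23): clear
  edge (11,23)–(0,23): clear
  midpoint (23/2,12) outside
  → clear

FREE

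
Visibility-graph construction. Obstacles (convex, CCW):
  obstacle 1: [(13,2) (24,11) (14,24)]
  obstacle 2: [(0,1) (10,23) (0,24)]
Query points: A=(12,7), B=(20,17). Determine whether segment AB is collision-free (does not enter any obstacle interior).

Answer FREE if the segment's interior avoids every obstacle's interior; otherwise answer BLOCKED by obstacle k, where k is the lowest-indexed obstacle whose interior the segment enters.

Obstacle 1 [(13,2) (24,11) (14,24)]:
  edge (13,2)–(24,11): clear
  edge (24,11)–(14,24): crosses AB
  edge (14,24)–(13,2): crosses AB
  → BLOCKED
Obstacle 2 [(0,1) (10,23) (0,24)]:
  edge (0,1)–(10,23): clear
  edge (10,23)–(0,24): clear
  edge (0,24)–(0,1): clear
  midpoint (16,12) outside
  → clear

BLOCKED by obstacle 1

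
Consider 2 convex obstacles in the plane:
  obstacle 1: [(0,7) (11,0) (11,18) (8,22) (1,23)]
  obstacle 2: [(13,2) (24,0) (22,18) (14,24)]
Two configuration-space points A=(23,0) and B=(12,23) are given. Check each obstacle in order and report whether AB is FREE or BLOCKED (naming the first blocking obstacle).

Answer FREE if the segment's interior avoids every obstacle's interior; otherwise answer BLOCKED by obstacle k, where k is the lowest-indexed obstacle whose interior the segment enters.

BLOCKED by obstacle 2

Obstacle 1 [(0,7) (11,0) (11,18) (8,22) (1,23)]:
  edge (0,7)–(11,0): clear
  edge (11,0)–(11,18): clear
  edge (11,18)–(8,22): clear
  edge (8,22)–(1,23): clear
  edge (1,23)–(0,7): clear
  midpoint (35/2,23/2) outside
  → clear
Obstacle 2 [(13,2) (24,0) (22,18) (14,24)]:
  edge (13,2)–(24,0): crosses AB
  edge (24,0)–(22,18): clear
  edge (22,18)–(14,24): clear
  edge (14,24)–(13,2): crosses AB
  → BLOCKED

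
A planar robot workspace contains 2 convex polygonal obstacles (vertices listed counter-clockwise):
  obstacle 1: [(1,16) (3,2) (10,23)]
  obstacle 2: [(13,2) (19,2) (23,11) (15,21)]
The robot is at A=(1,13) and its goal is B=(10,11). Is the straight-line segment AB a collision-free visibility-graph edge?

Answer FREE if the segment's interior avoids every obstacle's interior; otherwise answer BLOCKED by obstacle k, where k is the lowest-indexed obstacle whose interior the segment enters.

BLOCKED by obstacle 1

Obstacle 1 [(1,16) (3,2) (10,23)]:
  edge (1,16)–(3,2): crosses AB
  edge (3,2)–(10,23): crosses AB
  edge (10,23)–(1,16): clear
  → BLOCKED
Obstacle 2 [(13,2) (19,2) (23,11) (15,21)]:
  edge (13,2)–(19,2): clear
  edge (19,2)–(23,11): clear
  edge (23,11)–(15,21): clear
  edge (15,21)–(13,2): clear
  midpoint (11/2,12) outside
  → clear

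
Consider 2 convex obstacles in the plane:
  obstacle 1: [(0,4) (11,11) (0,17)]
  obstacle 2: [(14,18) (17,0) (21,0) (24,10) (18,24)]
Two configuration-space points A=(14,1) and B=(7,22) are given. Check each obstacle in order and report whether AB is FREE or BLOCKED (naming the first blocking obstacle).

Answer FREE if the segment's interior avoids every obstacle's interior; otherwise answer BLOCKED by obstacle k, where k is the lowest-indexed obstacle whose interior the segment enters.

Obstacle 1 [(0,4) (11,11) (0,17)]:
  edge (0,4)–(11,11): crosses AB
  edge (11,11)–(0,17): crosses AB
  edge (0,17)–(0,4): clear
  → BLOCKED
Obstacle 2 [(14,18) (17,0) (21,0) (24,10) (18,24)]:
  edge (14,18)–(17,0): clear
  edge (17,0)–(21,0): clear
  edge (21,0)–(24,10): clear
  edge (24,10)–(18,24): clear
  edge (18,24)–(14,18): clear
  midpoint (21/2,23/2) outside
  → clear

BLOCKED by obstacle 1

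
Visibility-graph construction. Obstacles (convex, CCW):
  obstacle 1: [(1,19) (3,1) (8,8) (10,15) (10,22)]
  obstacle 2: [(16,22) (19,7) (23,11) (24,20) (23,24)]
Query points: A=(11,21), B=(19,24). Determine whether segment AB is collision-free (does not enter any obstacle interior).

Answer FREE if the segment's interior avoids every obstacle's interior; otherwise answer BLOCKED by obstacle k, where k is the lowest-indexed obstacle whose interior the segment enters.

Obstacle 1 [(1,19) (3,1) (8,8) (10,15) (10,22)]:
  edge (1,19)–(3,1): clear
  edge (3,1)–(8,8): clear
  edge (8,8)–(10,15): clear
  edge (10,15)–(10,22): clear
  edge (10,22)–(1,19): clear
  midpoint (15,45/2) outside
  → clear
Obstacle 2 [(16,22) (19,7) (23,11) (24,20) (23,24)]:
  edge (16,22)–(19,7): clear
  edge (19,7)–(23,11): clear
  edge (23,11)–(24,20): clear
  edge (24,20)–(23,24): clear
  edge (23,24)–(16,22): clear
  midpoint (15,45/2) outside
  → clear

FREE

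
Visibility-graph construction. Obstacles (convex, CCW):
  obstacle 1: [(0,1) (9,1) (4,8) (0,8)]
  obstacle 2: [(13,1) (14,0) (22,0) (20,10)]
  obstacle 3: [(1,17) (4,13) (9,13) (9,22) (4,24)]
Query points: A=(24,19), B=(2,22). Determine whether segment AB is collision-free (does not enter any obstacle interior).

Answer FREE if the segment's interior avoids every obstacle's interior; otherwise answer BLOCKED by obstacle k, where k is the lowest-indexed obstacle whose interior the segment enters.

Obstacle 1 [(0,1) (9,1) (4,8) (0,8)]:
  edge (0,1)–(9,1): clear
  edge (9,1)–(4,8): clear
  edge (4,8)–(0,8): clear
  edge (0,8)–(0,1): clear
  midpoint (13,41/2) outside
  → clear
Obstacle 2 [(13,1) (14,0) (22,0) (20,10)]:
  edge (13,1)–(14,0): clear
  edge (14,0)–(22,0): clear
  edge (22,0)–(20,10): clear
  edge (20,10)–(13,1): clear
  midpoint (13,41/2) outside
  → clear
Obstacle 3 [(1,17) (4,13) (9,13) (9,22) (4,24)]:
  edge (1,17)–(4,13): clear
  edge (4,13)–(9,13): clear
  edge (9,13)–(9,22): crosses AB
  edge (9,22)–(4,24): clear
  edge (4,24)–(1,17): crosses AB
  → BLOCKED

BLOCKED by obstacle 3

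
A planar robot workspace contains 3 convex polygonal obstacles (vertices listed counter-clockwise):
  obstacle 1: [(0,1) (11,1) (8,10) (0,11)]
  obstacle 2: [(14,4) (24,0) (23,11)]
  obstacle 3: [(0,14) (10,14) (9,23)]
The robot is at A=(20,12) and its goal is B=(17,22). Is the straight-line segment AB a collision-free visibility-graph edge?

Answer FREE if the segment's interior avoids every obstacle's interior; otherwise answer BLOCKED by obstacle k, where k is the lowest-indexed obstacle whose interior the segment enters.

Obstacle 1 [(0,1) (11,1) (8,10) (0,11)]:
  edge (0,1)–(11,1): clear
  edge (11,1)–(8,10): clear
  edge (8,10)–(0,11): clear
  edge (0,11)–(0,1): clear
  midpoint (37/2,17) outside
  → clear
Obstacle 2 [(14,4) (24,0) (23,11)]:
  edge (14,4)–(24,0): clear
  edge (24,0)–(23,11): clear
  edge (23,11)–(14,4): clear
  midpoint (37/2,17) outside
  → clear
Obstacle 3 [(0,14) (10,14) (9,23)]:
  edge (0,14)–(10,14): clear
  edge (10,14)–(9,23): clear
  edge (9,23)–(0,14): clear
  midpoint (37/2,17) outside
  → clear

FREE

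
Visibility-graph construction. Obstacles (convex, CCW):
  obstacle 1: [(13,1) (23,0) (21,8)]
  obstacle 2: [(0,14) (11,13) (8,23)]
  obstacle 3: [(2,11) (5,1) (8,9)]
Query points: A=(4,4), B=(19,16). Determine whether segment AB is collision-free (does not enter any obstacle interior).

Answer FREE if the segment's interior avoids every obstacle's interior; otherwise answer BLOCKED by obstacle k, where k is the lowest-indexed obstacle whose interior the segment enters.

BLOCKED by obstacle 3

Obstacle 1 [(13,1) (23,0) (21,8)]:
  edge (13,1)–(23,0): clear
  edge (23,0)–(21,8): clear
  edge (21,8)–(13,1): clear
  midpoint (23/2,10) outside
  → clear
Obstacle 2 [(0,14) (11,13) (8,23)]:
  edge (0,14)–(11,13): clear
  edge (11,13)–(8,23): clear
  edge (8,23)–(0,14): clear
  midpoint (23/2,10) outside
  → clear
Obstacle 3 [(2,11) (5,1) (8,9)]:
  edge (2,11)–(5,1): crosses AB
  edge (5,1)–(8,9): crosses AB
  edge (8,9)–(2,11): clear
  → BLOCKED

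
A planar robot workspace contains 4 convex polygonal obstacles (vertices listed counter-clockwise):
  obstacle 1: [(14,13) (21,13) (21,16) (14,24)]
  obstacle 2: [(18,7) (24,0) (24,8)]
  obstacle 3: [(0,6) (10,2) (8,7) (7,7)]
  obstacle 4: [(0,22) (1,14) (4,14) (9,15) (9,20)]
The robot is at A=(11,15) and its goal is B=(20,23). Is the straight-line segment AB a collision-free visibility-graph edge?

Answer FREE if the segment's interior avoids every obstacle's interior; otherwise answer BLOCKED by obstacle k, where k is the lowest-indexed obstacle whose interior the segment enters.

Obstacle 1 [(14,13) (21,13) (21,16) (14,24)]:
  edge (14,13)–(21,13): clear
  edge (21,13)–(21,16): clear
  edge (21,16)–(14,24): crosses AB
  edge (14,24)–(14,13): crosses AB
  → BLOCKED
Obstacle 2 [(18,7) (24,0) (24,8)]:
  edge (18,7)–(24,0): clear
  edge (24,0)–(24,8): clear
  edge (24,8)–(18,7): clear
  midpoint (31/2,19) outside
  → clear
Obstacle 3 [(0,6) (10,2) (8,7) (7,7)]:
  edge (0,6)–(10,2): clear
  edge (10,2)–(8,7): clear
  edge (8,7)–(7,7): clear
  edge (7,7)–(0,6): clear
  midpoint (31/2,19) outside
  → clear
Obstacle 4 [(0,22) (1,14) (4,14) (9,15) (9,20)]:
  edge (0,22)–(1,14): clear
  edge (1,14)–(4,14): clear
  edge (4,14)–(9,15): clear
  edge (9,15)–(9,20): clear
  edge (9,20)–(0,22): clear
  midpoint (31/2,19) outside
  → clear

BLOCKED by obstacle 1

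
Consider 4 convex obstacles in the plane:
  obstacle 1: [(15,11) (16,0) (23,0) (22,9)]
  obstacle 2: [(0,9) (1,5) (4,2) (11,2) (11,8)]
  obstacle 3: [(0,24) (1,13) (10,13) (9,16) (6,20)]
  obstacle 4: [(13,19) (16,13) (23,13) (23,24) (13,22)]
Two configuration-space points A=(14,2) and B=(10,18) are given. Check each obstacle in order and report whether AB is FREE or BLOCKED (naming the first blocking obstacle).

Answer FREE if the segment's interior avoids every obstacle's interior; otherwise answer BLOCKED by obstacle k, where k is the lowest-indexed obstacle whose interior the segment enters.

FREE

Obstacle 1 [(15,11) (16,0) (23,0) (22,9)]:
  edge (15,11)–(16,0): clear
  edge (16,0)–(23,0): clear
  edge (23,0)–(22,9): clear
  edge (22,9)–(15,11): clear
  midpoint (12,10) outside
  → clear
Obstacle 2 [(0,9) (1,5) (4,2) (11,2) (11,8)]:
  edge (0,9)–(1,5): clear
  edge (1,5)–(4,2): clear
  edge (4,2)–(11,2): clear
  edge (11,2)–(11,8): clear
  edge (11,8)–(0,9): clear
  midpoint (12,10) outside
  → clear
Obstacle 3 [(0,24) (1,13) (10,13) (9,16) (6,20)]:
  edge (0,24)–(1,13): clear
  edge (1,13)–(10,13): clear
  edge (10,13)–(9,16): clear
  edge (9,16)–(6,20): clear
  edge (6,20)–(0,24): clear
  midpoint (12,10) outside
  → clear
Obstacle 4 [(13,19) (16,13) (23,13) (23,24) (13,22)]:
  edge (13,19)–(16,13): clear
  edge (16,13)–(23,13): clear
  edge (23,13)–(23,24): clear
  edge (23,24)–(13,22): clear
  edge (13,22)–(13,19): clear
  midpoint (12,10) outside
  → clear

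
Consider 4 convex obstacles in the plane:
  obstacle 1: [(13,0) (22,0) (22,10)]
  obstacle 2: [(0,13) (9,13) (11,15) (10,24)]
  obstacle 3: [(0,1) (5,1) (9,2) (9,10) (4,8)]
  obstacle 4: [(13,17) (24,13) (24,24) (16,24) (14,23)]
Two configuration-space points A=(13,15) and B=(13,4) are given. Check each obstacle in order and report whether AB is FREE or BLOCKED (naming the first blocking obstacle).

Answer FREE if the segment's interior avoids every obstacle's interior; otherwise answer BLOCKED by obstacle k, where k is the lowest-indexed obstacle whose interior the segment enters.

FREE

Obstacle 1 [(13,0) (22,0) (22,10)]:
  edge (13,0)–(22,0): clear
  edge (22,0)–(22,10): clear
  edge (22,10)–(13,0): clear
  midpoint (13,19/2) outside
  → clear
Obstacle 2 [(0,13) (9,13) (11,15) (10,24)]:
  edge (0,13)–(9,13): clear
  edge (9,13)–(11,15): clear
  edge (11,15)–(10,24): clear
  edge (10,24)–(0,13): clear
  midpoint (13,19/2) outside
  → clear
Obstacle 3 [(0,1) (5,1) (9,2) (9,10) (4,8)]:
  edge (0,1)–(5,1): clear
  edge (5,1)–(9,2): clear
  edge (9,2)–(9,10): clear
  edge (9,10)–(4,8): clear
  edge (4,8)–(0,1): clear
  midpoint (13,19/2) outside
  → clear
Obstacle 4 [(13,17) (24,13) (24,24) (16,24) (14,23)]:
  edge (13,17)–(24,13): clear
  edge (24,13)–(24,24): clear
  edge (24,24)–(16,24): clear
  edge (16,24)–(14,23): clear
  edge (14,23)–(13,17): clear
  midpoint (13,19/2) outside
  → clear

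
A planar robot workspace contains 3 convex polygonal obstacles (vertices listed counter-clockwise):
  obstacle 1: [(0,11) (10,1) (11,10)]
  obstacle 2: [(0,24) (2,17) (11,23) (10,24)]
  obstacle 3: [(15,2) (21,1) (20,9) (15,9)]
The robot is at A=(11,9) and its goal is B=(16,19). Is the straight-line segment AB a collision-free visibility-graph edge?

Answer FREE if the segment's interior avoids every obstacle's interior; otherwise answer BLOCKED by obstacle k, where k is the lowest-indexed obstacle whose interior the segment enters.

FREE

Obstacle 1 [(0,11) (10,1) (11,10)]:
  edge (0,11)–(10,1): clear
  edge (10,1)–(11,10): clear
  edge (11,10)–(0,11): clear
  midpoint (27/2,14) outside
  → clear
Obstacle 2 [(0,24) (2,17) (11,23) (10,24)]:
  edge (0,24)–(2,17): clear
  edge (2,17)–(11,23): clear
  edge (11,23)–(10,24): clear
  edge (10,24)–(0,24): clear
  midpoint (27/2,14) outside
  → clear
Obstacle 3 [(15,2) (21,1) (20,9) (15,9)]:
  edge (15,2)–(21,1): clear
  edge (21,1)–(20,9): clear
  edge (20,9)–(15,9): clear
  edge (15,9)–(15,2): clear
  midpoint (27/2,14) outside
  → clear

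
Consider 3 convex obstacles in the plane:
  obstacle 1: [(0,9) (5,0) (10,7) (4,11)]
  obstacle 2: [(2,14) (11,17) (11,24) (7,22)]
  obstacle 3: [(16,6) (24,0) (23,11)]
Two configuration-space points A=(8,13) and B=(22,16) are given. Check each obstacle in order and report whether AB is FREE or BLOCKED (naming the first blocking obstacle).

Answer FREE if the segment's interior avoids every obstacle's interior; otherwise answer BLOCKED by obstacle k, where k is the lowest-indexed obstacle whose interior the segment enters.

FREE

Obstacle 1 [(0,9) (5,0) (10,7) (4,11)]:
  edge (0,9)–(5,0): clear
  edge (5,0)–(10,7): clear
  edge (10,7)–(4,11): clear
  edge (4,11)–(0,9): clear
  midpoint (15,29/2) outside
  → clear
Obstacle 2 [(2,14) (11,17) (11,24) (7,22)]:
  edge (2,14)–(11,17): clear
  edge (11,17)–(11,24): clear
  edge (11,24)–(7,22): clear
  edge (7,22)–(2,14): clear
  midpoint (15,29/2) outside
  → clear
Obstacle 3 [(16,6) (24,0) (23,11)]:
  edge (16,6)–(24,0): clear
  edge (24,0)–(23,11): clear
  edge (23,11)–(16,6): clear
  midpoint (15,29/2) outside
  → clear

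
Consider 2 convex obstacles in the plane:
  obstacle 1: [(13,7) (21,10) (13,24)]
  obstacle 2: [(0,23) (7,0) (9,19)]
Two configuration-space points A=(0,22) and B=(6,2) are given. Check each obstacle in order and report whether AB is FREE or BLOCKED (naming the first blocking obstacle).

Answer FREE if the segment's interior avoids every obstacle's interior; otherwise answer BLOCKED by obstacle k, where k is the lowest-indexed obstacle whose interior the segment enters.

Obstacle 1 [(13,7) (21,10) (13,24)]:
  edge (13,7)–(21,10): clear
  edge (21,10)–(13,24): clear
  edge (13,24)–(13,7): clear
  midpoint (3,12) outside
  → clear
Obstacle 2 [(0,23) (7,0) (9,19)]:
  edge (0,23)–(7,0): clear
  edge (7,0)–(9,19): clear
  edge (9,19)–(0,23): clear
  midpoint (3,12) outside
  → clear

FREE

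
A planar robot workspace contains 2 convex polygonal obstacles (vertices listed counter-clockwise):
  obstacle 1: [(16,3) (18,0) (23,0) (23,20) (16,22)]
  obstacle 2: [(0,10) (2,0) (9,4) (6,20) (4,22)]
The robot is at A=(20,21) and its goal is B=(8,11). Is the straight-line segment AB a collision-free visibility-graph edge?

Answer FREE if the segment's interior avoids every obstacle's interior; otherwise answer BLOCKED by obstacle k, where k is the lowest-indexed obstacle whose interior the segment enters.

BLOCKED by obstacle 1

Obstacle 1 [(16,3) (18,0) (23,0) (23,20) (16,22)]:
  edge (16,3)–(18,0): clear
  edge (18,0)–(23,0): clear
  edge (23,0)–(23,20): clear
  edge (23,20)–(16,22): crosses AB
  edge (16,22)–(16,3): crosses AB
  → BLOCKED
Obstacle 2 [(0,10) (2,0) (9,4) (6,20) (4,22)]:
  edge (0,10)–(2,0): clear
  edge (2,0)–(9,4): clear
  edge (9,4)–(6,20): clear
  edge (6,20)–(4,22): clear
  edge (4,22)–(0,10): clear
  midpoint (14,16) outside
  → clear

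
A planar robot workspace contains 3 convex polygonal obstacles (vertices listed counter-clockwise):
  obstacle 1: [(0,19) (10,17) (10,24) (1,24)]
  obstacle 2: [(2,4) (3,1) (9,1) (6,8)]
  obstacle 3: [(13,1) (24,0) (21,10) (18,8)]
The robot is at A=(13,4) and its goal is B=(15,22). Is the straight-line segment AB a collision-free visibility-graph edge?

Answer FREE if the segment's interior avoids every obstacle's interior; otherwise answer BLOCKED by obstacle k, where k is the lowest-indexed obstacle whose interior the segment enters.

FREE

Obstacle 1 [(0,19) (10,17) (10,24) (1,24)]:
  edge (0,19)–(10,17): clear
  edge (10,17)–(10,24): clear
  edge (10,24)–(1,24): clear
  edge (1,24)–(0,19): clear
  midpoint (14,13) outside
  → clear
Obstacle 2 [(2,4) (3,1) (9,1) (6,8)]:
  edge (2,4)–(3,1): clear
  edge (3,1)–(9,1): clear
  edge (9,1)–(6,8): clear
  edge (6,8)–(2,4): clear
  midpoint (14,13) outside
  → clear
Obstacle 3 [(13,1) (24,0) (21,10) (18,8)]:
  edge (13,1)–(24,0): clear
  edge (24,0)–(21,10): clear
  edge (21,10)–(18,8): clear
  edge (18,8)–(13,1): clear
  midpoint (14,13) outside
  → clear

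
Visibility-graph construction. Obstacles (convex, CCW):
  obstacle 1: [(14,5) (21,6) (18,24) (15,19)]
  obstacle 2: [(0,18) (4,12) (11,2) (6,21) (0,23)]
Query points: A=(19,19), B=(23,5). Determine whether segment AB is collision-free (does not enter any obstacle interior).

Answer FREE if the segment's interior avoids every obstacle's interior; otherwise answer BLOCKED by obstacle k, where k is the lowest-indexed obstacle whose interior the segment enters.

FREE

Obstacle 1 [(14,5) (21,6) (18,24) (15,19)]:
  edge (14,5)–(21,6): clear
  edge (21,6)–(18,24): clear
  edge (18,24)–(15,19): clear
  edge (15,19)–(14,5): clear
  midpoint (21,12) outside
  → clear
Obstacle 2 [(0,18) (4,12) (11,2) (6,21) (0,23)]:
  edge (0,18)–(4,12): clear
  edge (4,12)–(11,2): clear
  edge (11,2)–(6,21): clear
  edge (6,21)–(0,23): clear
  edge (0,23)–(0,18): clear
  midpoint (21,12) outside
  → clear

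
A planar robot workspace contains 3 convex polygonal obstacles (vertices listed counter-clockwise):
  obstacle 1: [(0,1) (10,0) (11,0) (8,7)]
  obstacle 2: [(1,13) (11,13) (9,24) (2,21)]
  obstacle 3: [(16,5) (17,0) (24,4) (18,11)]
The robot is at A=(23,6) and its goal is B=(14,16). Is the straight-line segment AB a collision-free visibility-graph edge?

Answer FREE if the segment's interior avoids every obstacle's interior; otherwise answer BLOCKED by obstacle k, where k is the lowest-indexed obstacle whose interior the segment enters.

FREE

Obstacle 1 [(0,1) (10,0) (11,0) (8,7)]:
  edge (0,1)–(10,0): clear
  edge (10,0)–(11,0): clear
  edge (11,0)–(8,7): clear
  edge (8,7)–(0,1): clear
  midpoint (37/2,11) outside
  → clear
Obstacle 2 [(1,13) (11,13) (9,24) (2,21)]:
  edge (1,13)–(11,13): clear
  edge (11,13)–(9,24): clear
  edge (9,24)–(2,21): clear
  edge (2,21)–(1,13): clear
  midpoint (37/2,11) outside
  → clear
Obstacle 3 [(16,5) (17,0) (24,4) (18,11)]:
  edge (16,5)–(17,0): clear
  edge (17,0)–(24,4): clear
  edge (24,4)–(18,11): clear
  edge (18,11)–(16,5): clear
  midpoint (37/2,11) outside
  → clear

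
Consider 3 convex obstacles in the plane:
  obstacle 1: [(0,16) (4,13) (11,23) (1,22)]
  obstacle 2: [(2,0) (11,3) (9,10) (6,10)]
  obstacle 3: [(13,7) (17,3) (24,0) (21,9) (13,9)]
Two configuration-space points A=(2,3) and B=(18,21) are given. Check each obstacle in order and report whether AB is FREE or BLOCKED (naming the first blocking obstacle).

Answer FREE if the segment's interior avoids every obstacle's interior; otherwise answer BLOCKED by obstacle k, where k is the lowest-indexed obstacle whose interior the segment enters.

Obstacle 1 [(0,16) (4,13) (11,23) (1,22)]:
  edge (0,16)–(4,13): clear
  edge (4,13)–(11,23): clear
  edge (11,23)–(1,22): clear
  edge (1,22)–(0,16): clear
  midpoint (10,12) outside
  → clear
Obstacle 2 [(2,0) (11,3) (9,10) (6,10)]:
  edge (2,0)–(11,3): clear
  edge (11,3)–(9,10): clear
  edge (9,10)–(6,10): crosses AB
  edge (6,10)–(2,0): crosses AB
  → BLOCKED
Obstacle 3 [(13,7) (17,3) (24,0) (21,9) (13,9)]:
  edge (13,7)–(17,3): clear
  edge (17,3)–(24,0): clear
  edge (24,0)–(21,9): clear
  edge (21,9)–(13,9): clear
  edge (13,9)–(13,7): clear
  midpoint (10,12) outside
  → clear

BLOCKED by obstacle 2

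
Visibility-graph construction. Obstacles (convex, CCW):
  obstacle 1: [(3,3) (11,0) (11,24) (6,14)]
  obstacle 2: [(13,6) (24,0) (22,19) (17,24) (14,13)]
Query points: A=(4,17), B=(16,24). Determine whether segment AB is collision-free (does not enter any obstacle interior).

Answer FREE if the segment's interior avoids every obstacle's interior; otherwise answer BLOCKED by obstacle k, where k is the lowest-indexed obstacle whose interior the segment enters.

Obstacle 1 [(3,3) (11,0) (11,24) (6,14)]:
  edge (3,3)–(11,0): clear
  edge (11,0)–(11,24): crosses AB
  edge (11,24)–(6,14): crosses AB
  edge (6,14)–(3,3): clear
  → BLOCKED
Obstacle 2 [(13,6) (24,0) (22,19) (17,24) (14,13)]:
  edge (13,6)–(24,0): clear
  edge (24,0)–(22,19): clear
  edge (22,19)–(17,24): clear
  edge (17,24)–(14,13): clear
  edge (14,13)–(13,6): clear
  midpoint (10,41/2) outside
  → clear

BLOCKED by obstacle 1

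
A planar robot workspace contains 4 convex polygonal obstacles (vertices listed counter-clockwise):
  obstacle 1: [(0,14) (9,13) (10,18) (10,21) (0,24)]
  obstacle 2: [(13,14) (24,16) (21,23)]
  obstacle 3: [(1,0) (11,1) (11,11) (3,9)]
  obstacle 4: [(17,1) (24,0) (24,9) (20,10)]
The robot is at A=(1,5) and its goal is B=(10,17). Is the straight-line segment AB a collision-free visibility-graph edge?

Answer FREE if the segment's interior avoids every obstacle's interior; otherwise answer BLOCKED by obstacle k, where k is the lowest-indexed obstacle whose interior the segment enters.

Obstacle 1 [(0,14) (9,13) (10,18) (10,21) (0,24)]:
  edge (0,14)–(9,13): crosses AB
  edge (9,13)–(10,18): crosses AB
  edge (10,18)–(10,21): clear
  edge (10,21)–(0,24): clear
  edge (0,24)–(0,14): clear
  → BLOCKED
Obstacle 2 [(13,14) (24,16) (21,23)]:
  edge (13,14)–(24,16): clear
  edge (24,16)–(21,23): clear
  edge (21,23)–(13,14): clear
  midpoint (11/2,11) outside
  → clear
Obstacle 3 [(1,0) (11,1) (11,11) (3,9)]:
  edge (1,0)–(11,1): clear
  edge (11,1)–(11,11): clear
  edge (11,11)–(3,9): crosses AB
  edge (3,9)–(1,0): crosses AB
  → BLOCKED
Obstacle 4 [(17,1) (24,0) (24,9) (20,10)]:
  edge (17,1)–(24,0): clear
  edge (24,0)–(24,9): clear
  edge (24,9)–(20,10): clear
  edge (20,10)–(17,1): clear
  midpoint (11/2,11) outside
  → clear

BLOCKED by obstacle 1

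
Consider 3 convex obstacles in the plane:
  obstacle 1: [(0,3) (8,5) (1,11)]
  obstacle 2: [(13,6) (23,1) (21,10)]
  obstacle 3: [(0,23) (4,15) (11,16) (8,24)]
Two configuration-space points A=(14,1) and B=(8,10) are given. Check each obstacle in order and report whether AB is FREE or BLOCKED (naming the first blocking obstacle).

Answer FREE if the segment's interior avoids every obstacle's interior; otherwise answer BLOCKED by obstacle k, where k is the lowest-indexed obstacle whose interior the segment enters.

FREE

Obstacle 1 [(0,3) (8,5) (1,11)]:
  edge (0,3)–(8,5): clear
  edge (8,5)–(1,11): clear
  edge (1,11)–(0,3): clear
  midpoint (11,11/2) outside
  → clear
Obstacle 2 [(13,6) (23,1) (21,10)]:
  edge (13,6)–(23,1): clear
  edge (23,1)–(21,10): clear
  edge (21,10)–(13,6): clear
  midpoint (11,11/2) outside
  → clear
Obstacle 3 [(0,23) (4,15) (11,16) (8,24)]:
  edge (0,23)–(4,15): clear
  edge (4,15)–(11,16): clear
  edge (11,16)–(8,24): clear
  edge (8,24)–(0,23): clear
  midpoint (11,11/2) outside
  → clear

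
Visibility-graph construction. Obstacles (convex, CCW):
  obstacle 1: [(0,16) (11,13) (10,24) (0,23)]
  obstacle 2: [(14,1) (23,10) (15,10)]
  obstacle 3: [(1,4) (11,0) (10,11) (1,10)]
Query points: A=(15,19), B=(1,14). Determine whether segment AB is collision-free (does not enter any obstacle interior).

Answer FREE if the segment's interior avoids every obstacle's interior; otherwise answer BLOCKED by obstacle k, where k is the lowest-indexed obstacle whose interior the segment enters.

Obstacle 1 [(0,16) (11,13) (10,24) (0,23)]:
  edge (0,16)–(11,13): crosses AB
  edge (11,13)–(10,24): crosses AB
  edge (10,24)–(0,23): clear
  edge (0,23)–(0,16): clear
  → BLOCKED
Obstacle 2 [(14,1) (23,10) (15,10)]:
  edge (14,1)–(23,10): clear
  edge (23,10)–(15,10): clear
  edge (15,10)–(14,1): clear
  midpoint (8,33/2) outside
  → clear
Obstacle 3 [(1,4) (11,0) (10,11) (1,10)]:
  edge (1,4)–(11,0): clear
  edge (11,0)–(10,11): clear
  edge (10,11)–(1,10): clear
  edge (1,10)–(1,4): clear
  midpoint (8,33/2) outside
  → clear

BLOCKED by obstacle 1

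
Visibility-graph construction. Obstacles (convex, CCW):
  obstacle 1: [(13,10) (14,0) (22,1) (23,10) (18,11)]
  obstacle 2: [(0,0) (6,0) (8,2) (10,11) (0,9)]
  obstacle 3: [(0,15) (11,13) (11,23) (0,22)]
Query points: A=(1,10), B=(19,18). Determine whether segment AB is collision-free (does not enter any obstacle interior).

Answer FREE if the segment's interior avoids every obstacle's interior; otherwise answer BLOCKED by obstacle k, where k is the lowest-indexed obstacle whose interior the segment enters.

BLOCKED by obstacle 3

Obstacle 1 [(13,10) (14,0) (22,1) (23,10) (18,11)]:
  edge (13,10)–(14,0): clear
  edge (14,0)–(22,1): clear
  edge (22,1)–(23,10): clear
  edge (23,10)–(18,11): clear
  edge (18,11)–(13,10): clear
  midpoint (10,14) outside
  → clear
Obstacle 2 [(0,0) (6,0) (8,2) (10,11) (0,9)]:
  edge (0,0)–(6,0): clear
  edge (6,0)–(8,2): clear
  edge (8,2)–(10,11): clear
  edge (10,11)–(0,9): clear
  edge (0,9)–(0,0): clear
  midpoint (10,14) outside
  → clear
Obstacle 3 [(0,15) (11,13) (11,23) (0,22)]:
  edge (0,15)–(11,13): crosses AB
  edge (11,13)–(11,23): crosses AB
  edge (11,23)–(0,22): clear
  edge (0,22)–(0,15): clear
  → BLOCKED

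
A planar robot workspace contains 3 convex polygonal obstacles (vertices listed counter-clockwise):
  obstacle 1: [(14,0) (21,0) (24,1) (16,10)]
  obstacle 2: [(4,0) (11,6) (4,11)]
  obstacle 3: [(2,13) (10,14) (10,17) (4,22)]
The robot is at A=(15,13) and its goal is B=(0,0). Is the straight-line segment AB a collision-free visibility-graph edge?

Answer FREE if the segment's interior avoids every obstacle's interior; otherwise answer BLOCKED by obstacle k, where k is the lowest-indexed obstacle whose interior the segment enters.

BLOCKED by obstacle 2

Obstacle 1 [(14,0) (21,0) (24,1) (16,10)]:
  edge (14,0)–(21,0): clear
  edge (21,0)–(24,1): clear
  edge (24,1)–(16,10): clear
  edge (16,10)–(14,0): clear
  midpoint (15/2,13/2) outside
  → clear
Obstacle 2 [(4,0) (11,6) (4,11)]:
  edge (4,0)–(11,6): clear
  edge (11,6)–(4,11): crosses AB
  edge (4,11)–(4,0): crosses AB
  → BLOCKED
Obstacle 3 [(2,13) (10,14) (10,17) (4,22)]:
  edge (2,13)–(10,14): clear
  edge (10,14)–(10,17): clear
  edge (10,17)–(4,22): clear
  edge (4,22)–(2,13): clear
  midpoint (15/2,13/2) outside
  → clear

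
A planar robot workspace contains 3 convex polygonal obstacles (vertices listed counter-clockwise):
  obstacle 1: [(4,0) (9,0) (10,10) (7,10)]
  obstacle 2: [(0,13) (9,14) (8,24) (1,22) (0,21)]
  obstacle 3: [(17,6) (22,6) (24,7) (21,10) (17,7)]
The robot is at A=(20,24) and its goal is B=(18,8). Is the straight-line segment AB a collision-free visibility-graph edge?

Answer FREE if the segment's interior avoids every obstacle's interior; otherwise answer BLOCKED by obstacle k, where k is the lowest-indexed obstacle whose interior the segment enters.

Obstacle 1 [(4,0) (9,0) (10,10) (7,10)]:
  edge (4,0)–(9,0): clear
  edge (9,0)–(10,10): clear
  edge (10,10)–(7,10): clear
  edge (7,10)–(4,0): clear
  midpoint (19,16) outside
  → clear
Obstacle 2 [(0,13) (9,14) (8,24) (1,22) (0,21)]:
  edge (0,13)–(9,14): clear
  edge (9,14)–(8,24): clear
  edge (8,24)–(1,22): clear
  edge (1,22)–(0,21): clear
  edge (0,21)–(0,13): clear
  midpoint (19,16) outside
  → clear
Obstacle 3 [(17,6) (22,6) (24,7) (21,10) (17,7)]:
  edge (17,6)–(22,6): clear
  edge (22,6)–(24,7): clear
  edge (24,7)–(21,10): clear
  edge (21,10)–(17,7): clear
  edge (17,7)–(17,6): clear
  midpoint (19,16) outside
  → clear

FREE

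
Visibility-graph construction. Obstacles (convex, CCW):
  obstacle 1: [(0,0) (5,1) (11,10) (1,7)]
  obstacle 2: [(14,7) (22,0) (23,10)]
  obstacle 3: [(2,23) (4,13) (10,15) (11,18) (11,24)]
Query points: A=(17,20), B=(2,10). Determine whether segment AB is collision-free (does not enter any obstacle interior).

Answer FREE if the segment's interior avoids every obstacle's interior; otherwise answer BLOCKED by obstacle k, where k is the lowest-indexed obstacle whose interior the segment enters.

BLOCKED by obstacle 3

Obstacle 1 [(0,0) (5,1) (11,10) (1,7)]:
  edge (0,0)–(5,1): clear
  edge (5,1)–(11,10): clear
  edge (11,10)–(1,7): clear
  edge (1,7)–(0,0): clear
  midpoint (19/2,15) outside
  → clear
Obstacle 2 [(14,7) (22,0) (23,10)]:
  edge (14,7)–(22,0): clear
  edge (22,0)–(23,10): clear
  edge (23,10)–(14,7): clear
  midpoint (19/2,15) outside
  → clear
Obstacle 3 [(2,23) (4,13) (10,15) (11,18) (11,24)]:
  edge (2,23)–(4,13): clear
  edge (4,13)–(10,15): crosses AB
  edge (10,15)–(11,18): crosses AB
  edge (11,18)–(11,24): clear
  edge (11,24)–(2,23): clear
  → BLOCKED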